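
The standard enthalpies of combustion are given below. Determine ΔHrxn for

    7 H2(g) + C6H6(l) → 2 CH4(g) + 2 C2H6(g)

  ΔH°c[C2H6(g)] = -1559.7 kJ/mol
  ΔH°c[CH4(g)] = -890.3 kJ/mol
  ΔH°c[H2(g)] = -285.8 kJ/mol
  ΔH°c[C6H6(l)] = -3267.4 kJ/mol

Using ΔH = Σ nΔHc°(reactants) − Σ nΔHc°(products):
= [7·(-285.8) + 1·(-3267.4)] − [2·(-890.3) + 2·(-1559.7)]
= -368.0 kJ/mol

ΔHrxn = -368.0 kJ/mol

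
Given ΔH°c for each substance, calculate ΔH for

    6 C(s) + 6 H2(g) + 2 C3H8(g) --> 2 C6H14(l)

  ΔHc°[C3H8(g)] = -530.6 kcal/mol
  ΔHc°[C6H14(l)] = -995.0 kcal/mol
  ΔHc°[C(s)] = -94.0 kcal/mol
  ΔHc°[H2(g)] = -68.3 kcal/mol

ΔH = -45.0 kcal/mol

Using ΔH = Σ nΔHc°(reactants) − Σ nΔHc°(products):
= [6·(-94.0) + 6·(-68.3) + 2·(-530.6)] − [2·(-995.0)]
= -45.0 kcal/mol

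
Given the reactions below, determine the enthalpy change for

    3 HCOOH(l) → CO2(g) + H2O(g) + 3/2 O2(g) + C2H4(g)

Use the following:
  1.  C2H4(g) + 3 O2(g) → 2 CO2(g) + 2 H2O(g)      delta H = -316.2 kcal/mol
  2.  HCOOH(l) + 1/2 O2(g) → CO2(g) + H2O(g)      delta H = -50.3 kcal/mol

delta H = 165.3 kcal/mol

eq. 1 reversed (C2H4(g) must end up as a product): +316.2 kcal/mol
eq. 2 × 3 (×3 to match 3 HCOOH(l) in the target): (3)·(-50.3) = -150.9 kcal/mol
delta H = (+316.2) + (-150.9) = 165.3 kcal/mol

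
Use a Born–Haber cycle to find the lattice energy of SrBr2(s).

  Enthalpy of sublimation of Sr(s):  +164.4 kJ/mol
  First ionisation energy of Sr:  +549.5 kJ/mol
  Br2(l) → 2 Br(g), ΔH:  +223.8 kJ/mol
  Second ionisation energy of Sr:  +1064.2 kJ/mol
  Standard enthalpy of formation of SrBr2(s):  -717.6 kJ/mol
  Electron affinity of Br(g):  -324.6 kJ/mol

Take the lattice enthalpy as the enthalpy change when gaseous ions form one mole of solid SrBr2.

U = -2070.3 kJ/mol

ΔHf° = 1·ΔHsub + 1·(ΣIE) + 1·D(Br2) + 2·EA + U
-717.6 = 1·(+164.4) + 1·(+1613.7) + 1·(+223.8) + 2·(-324.6) + U
U = -717.6 − (+1352.7) = -2070.3 kJ/mol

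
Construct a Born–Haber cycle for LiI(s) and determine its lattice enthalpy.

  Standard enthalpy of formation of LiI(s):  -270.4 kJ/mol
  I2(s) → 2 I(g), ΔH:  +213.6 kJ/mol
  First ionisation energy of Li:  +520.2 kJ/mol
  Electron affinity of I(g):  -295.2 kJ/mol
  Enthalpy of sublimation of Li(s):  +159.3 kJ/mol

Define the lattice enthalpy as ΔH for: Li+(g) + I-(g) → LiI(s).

ΔHf° = 1·ΔHsub + 1·(ΣIE) + 1/2·D(I2) + 1·EA + U
-270.4 = 1·(+159.3) + 1·(+520.2) + 1/2·(+213.6) + 1·(-295.2) + U
U = -270.4 − (+491.1) = -761.5 kJ/mol

U = -761.5 kJ/mol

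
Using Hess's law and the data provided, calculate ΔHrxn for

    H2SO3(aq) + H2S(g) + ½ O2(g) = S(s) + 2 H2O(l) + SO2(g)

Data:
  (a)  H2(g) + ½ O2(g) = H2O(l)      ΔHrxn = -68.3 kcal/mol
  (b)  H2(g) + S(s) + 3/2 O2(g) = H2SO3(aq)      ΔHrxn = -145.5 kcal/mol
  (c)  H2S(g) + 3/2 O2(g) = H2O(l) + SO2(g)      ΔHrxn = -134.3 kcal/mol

ΔHrxn = -57.1 kcal/mol

(a) as written: -68.3 kcal/mol
(b) reversed (reverse to put H2SO3(aq) on the reactant side): +145.5 kcal/mol
(c) as written (H2S(g) already on the reactant side): -134.3 kcal/mol
ΔHrxn = (-68.3) + (+145.5) + (-134.3) = -57.1 kcal/mol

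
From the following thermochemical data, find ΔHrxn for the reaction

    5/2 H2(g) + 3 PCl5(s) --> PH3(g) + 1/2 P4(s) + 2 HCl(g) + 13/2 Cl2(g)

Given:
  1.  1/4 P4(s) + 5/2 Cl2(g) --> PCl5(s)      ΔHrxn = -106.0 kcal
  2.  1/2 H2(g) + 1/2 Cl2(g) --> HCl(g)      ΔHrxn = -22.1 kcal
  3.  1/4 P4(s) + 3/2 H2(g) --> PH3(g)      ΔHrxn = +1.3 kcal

eq. 1 reversed and × 3 (PCl5(s) must end up as a reactant; scale by 3 for the 3 PCl5(s)): (-3)·(-106.0) = +318.0 kcal
eq. 2 × 2 (scale by 2 for the 2 HCl(g)): (2)·(-22.1) = -44.2 kcal
eq. 3 as written (PH3(g) already on the product side): +1.3 kcal
ΔHrxn = (+318.0) + (-44.2) + (+1.3) = 275.1 kcal

ΔHrxn = 275.1 kcal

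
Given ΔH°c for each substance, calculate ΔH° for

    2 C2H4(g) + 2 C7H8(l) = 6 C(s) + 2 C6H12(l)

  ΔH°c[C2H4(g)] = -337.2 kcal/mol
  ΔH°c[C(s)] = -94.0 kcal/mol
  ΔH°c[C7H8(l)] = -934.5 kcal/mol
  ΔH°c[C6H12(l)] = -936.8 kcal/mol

ΔH° = -105.8 kcal/mol

With combustion enthalpies, reactants minus products:
= [2·(-337.2) + 2·(-934.5)] − [6·(-94.0) + 2·(-936.8)]
= -105.8 kcal/mol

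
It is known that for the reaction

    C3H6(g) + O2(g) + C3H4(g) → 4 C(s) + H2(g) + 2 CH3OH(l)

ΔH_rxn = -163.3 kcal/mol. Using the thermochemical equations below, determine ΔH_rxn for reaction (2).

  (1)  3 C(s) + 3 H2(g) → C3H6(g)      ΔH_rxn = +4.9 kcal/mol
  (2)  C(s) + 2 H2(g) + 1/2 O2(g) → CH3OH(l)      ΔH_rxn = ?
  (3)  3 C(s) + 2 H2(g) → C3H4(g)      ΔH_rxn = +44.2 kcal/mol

(1) reversed: -4.9 kcal/mol
(2) × 2: contributes 2·x
(3) reversed: -44.2 kcal/mol
-163.3 = (-4.9) + (-44.2) + 2·x
x = (-163.3 − (-49.1)) / (2) = -57.1 kcal/mol

ΔH_rxn = -57.1 kcal/mol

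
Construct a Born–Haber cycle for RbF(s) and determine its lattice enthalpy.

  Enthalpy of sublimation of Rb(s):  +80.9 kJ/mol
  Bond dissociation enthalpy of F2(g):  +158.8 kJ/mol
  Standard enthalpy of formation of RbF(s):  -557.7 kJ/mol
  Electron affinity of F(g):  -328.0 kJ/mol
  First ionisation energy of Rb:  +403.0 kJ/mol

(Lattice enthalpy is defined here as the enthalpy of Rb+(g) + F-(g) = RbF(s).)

ΔHf° = 1·ΔHsub + 1·(ΣIE) + 1/2·D(F2) + 1·EA + U
-557.7 = 1·(+80.9) + 1·(+403.0) + 1/2·(+158.8) + 1·(-328.0) + U
U = -557.7 − (+235.3) = -793.0 kJ/mol

U = -793.0 kJ/mol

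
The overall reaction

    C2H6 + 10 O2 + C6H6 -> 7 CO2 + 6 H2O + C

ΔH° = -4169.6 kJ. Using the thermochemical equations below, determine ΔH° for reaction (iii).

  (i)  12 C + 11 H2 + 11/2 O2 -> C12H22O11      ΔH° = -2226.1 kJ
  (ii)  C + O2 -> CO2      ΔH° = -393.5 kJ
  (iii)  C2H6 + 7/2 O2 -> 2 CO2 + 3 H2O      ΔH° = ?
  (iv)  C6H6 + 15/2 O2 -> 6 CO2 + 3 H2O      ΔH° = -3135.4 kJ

(i): not needed.
(ii) reversed: +393.5 kJ
(iii) as written: contributes x
(iv) as written: -3135.4 kJ
-4169.6 = (+393.5) + (-3135.4) + x
x = (-4169.6 − (-2741.9)) / (1) = -1427.7 kJ

ΔH° = -1427.7 kJ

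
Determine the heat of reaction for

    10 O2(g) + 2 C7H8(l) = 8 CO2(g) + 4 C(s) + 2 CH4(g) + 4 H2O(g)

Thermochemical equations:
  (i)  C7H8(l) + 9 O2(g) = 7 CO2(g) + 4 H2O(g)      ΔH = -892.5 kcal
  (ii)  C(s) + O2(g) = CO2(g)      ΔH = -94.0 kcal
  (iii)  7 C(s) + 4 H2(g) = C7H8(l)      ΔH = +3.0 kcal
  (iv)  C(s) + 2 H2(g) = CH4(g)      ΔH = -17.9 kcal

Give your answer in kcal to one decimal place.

(i) as written: -892.5 kcal
(ii) as written: -94.0 kcal
(iii) reversed: -3.0 kcal
(iv) × 2: (2)·(-17.9) = -35.8 kcal
Combining the equations, ΔH = (-892.5) + (-94.0) + (-3.0) + (-35.8) = -1025.3 kcal

ΔH = -1025.3 kcal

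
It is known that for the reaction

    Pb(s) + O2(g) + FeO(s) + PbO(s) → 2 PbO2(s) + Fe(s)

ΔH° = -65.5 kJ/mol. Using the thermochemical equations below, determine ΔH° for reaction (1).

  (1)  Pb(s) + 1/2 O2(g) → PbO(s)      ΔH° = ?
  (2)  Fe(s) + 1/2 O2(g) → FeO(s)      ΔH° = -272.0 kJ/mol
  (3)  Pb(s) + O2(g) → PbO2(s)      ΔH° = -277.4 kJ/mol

ΔH° = -217.3 kJ/mol

(1) reversed (reverse to put PbO(s) on the reactant side): contributes −x
(2) reversed (FeO(s) must end up as a reactant): +272.0 kJ/mol
(3) × 2 (scale by 2 for the 2 PbO2(s)): (2)·(-277.4) = -554.8 kJ/mol
-65.5 = (+272.0) + (-554.8) − x
x = (-65.5 − (-282.8)) / (-1) = -217.3 kJ/mol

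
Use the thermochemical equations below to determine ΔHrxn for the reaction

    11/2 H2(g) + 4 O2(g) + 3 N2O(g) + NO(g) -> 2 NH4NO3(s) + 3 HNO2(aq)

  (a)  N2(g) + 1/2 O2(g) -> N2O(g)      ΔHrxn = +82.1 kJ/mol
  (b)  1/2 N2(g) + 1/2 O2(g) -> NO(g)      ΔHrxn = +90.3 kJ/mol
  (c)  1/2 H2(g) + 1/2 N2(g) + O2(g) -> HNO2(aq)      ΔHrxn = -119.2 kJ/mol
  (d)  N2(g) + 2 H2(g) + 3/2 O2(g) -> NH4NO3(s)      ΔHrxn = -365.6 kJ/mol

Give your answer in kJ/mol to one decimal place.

(a) reversed and × 3 (N2O(g) must end up as a reactant; ×3 to match 3 N2O(g) in the target): (-3)·(+82.1) = -246.3 kJ/mol
(b) reversed (NO(g) must end up as a reactant): -90.3 kJ/mol
(c) × 3 (scale by 3 for the 3 HNO2(aq)): (3)·(-119.2) = -357.6 kJ/mol
(d) × 2 (×2 to match 2 NH4NO3(s) in the target): (2)·(-365.6) = -731.2 kJ/mol
Combining the equations, ΔHrxn = (-3)·(+82.1) + (-1)·(+90.3) + (3)·(-119.2) + (2)·(-365.6) = -1425.4 kJ/mol

ΔHrxn = -1425.4 kJ/mol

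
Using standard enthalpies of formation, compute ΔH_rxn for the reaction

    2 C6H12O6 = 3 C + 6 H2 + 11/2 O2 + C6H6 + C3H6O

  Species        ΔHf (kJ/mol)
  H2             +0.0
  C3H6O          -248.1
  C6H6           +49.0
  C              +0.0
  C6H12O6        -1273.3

ΔH_rxn = 2347.5 kJ/mol

Products: 3·(+0.0) + 6·(+0.0) + 11/2·(+0.0) + 1·(+49.0) + 1·(-248.1) = -199.1
Reactants: 2·(-1273.3) = -2546.6
ΔH_rxn = (-199.1) − (-2546.6) = 2347.5 kJ/mol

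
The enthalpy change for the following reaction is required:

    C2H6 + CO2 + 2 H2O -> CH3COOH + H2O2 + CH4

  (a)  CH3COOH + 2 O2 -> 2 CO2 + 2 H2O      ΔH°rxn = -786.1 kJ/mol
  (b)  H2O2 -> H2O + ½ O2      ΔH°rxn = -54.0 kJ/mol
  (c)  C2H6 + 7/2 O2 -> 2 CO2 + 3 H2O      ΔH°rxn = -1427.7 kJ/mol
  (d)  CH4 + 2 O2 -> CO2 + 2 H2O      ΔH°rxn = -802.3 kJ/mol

ΔH°rxn = 214.7 kJ/mol

(a) reversed (reverse to put CH3COOH on the product side): +786.1 kJ/mol
(b) reversed (H2O2 must end up as a product): +54.0 kJ/mol
(c) as written (C2H6 already on the reactant side): -1427.7 kJ/mol
(d) reversed (reverse to put CH4 on the product side): +802.3 kJ/mol
Combining the equations, ΔH°rxn = (-1)·(-786.1) + (-1)·(-54.0) + (1)·(-1427.7) + (-1)·(-802.3) = 214.7 kJ/mol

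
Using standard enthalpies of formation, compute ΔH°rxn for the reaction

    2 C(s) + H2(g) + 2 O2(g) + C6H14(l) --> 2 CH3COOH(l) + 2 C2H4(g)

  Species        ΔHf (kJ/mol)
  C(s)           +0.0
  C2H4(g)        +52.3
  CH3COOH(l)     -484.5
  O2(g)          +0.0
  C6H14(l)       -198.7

ΔH°rxn = -665.7 kJ/mol

Products: 2·(-484.5) + 2·(+52.3) = -864.4
Reactants: 2·(+0.0) + 1·(+0.0) + 2·(+0.0) + 1·(-198.7) = -198.7
ΔH°rxn = (-864.4) − (-198.7) = -665.7 kJ/mol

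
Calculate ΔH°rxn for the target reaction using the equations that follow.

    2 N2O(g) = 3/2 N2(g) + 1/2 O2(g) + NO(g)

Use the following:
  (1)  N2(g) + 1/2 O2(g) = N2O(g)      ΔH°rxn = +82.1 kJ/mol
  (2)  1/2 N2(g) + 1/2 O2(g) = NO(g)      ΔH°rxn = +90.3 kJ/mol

(1) reversed and × 2 (reverse to put N2O(g) on the reactant side; ×2 to match 2 N2O(g) in the target): (-2)·(+82.1) = -164.2 kJ/mol
(2) as written (NO(g) already on the product side): +90.3 kJ/mol
Summing the manipulated equations, ΔH°rxn = (-2)·(+82.1) + (1)·(+90.3) = -73.9 kJ/mol

ΔH°rxn = -73.9 kJ/mol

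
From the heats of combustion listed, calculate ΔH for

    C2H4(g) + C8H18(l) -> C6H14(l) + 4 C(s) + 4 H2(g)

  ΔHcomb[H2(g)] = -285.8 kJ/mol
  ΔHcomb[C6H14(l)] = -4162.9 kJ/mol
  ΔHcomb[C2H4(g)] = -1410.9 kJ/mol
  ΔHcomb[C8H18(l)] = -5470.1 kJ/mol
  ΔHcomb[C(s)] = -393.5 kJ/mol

ΔH = -0.9 kJ/mol

With combustion enthalpies, reactants minus products:
= [1·(-1410.9) + 1·(-5470.1)] − [1·(-4162.9) + 4·(-393.5) + 4·(-285.8)]
= -0.9 kJ/mol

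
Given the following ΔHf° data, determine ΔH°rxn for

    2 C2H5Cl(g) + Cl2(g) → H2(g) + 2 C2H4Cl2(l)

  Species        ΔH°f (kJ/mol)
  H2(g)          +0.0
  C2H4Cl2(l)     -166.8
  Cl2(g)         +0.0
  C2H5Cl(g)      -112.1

ΔH°rxn = Σ nΔHf°(products) − Σ nΔHf°(reactants).
Products: 1·(+0.0) + 2·(-166.8) = -333.6
Reactants: 2·(-112.1) + 1·(+0.0) = -224.2
ΔH°rxn = (-333.6) − (-224.2) = -109.4 kJ/mol

ΔH°rxn = -109.4 kJ/mol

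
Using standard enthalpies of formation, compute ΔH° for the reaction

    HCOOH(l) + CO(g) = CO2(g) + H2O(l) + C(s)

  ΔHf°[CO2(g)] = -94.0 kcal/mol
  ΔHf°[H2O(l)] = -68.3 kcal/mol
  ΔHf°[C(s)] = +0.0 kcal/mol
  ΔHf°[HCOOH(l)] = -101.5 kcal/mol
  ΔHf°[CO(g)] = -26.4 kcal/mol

ΔH°rxn = Σ nΔHf°(products) − Σ nΔHf°(reactants).
Products: 1·(-94.0) + 1·(-68.3) + 1·(+0.0) = -162.3
Reactants: 1·(-101.5) + 1·(-26.4) = -127.9
ΔH° = (-162.3) − (-127.9) = -34.4 kcal/mol

ΔH° = -34.4 kcal/mol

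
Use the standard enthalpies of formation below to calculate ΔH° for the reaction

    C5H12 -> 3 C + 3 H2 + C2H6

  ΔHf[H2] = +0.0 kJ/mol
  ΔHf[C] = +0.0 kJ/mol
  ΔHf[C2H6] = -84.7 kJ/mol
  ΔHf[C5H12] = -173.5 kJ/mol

Products: 3·(+0.0) + 3·(+0.0) + 1·(-84.7) = -84.7
Reactants: 1·(-173.5) = -173.5
ΔH° = (-84.7) − (-173.5) = 88.8 kJ/mol

ΔH° = 88.8 kJ/mol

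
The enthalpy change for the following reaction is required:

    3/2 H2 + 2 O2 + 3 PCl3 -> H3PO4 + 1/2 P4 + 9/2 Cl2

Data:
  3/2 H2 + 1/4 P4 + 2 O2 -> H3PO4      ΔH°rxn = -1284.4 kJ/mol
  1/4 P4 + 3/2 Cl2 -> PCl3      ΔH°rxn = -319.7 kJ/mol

ΔH°rxn = -325.3 kJ/mol

equation 1 as written (H3PO4 already on the product side): -1284.4 kJ/mol
equation 2 reversed and × 3 (reverse to put PCl3 on the reactant side; scale by 3 for the 3 PCl3): (-3)·(-319.7) = +959.1 kJ/mol
Summing the manipulated equations, ΔH°rxn = (1)·(-1284.4) + (-3)·(-319.7) = -325.3 kJ/mol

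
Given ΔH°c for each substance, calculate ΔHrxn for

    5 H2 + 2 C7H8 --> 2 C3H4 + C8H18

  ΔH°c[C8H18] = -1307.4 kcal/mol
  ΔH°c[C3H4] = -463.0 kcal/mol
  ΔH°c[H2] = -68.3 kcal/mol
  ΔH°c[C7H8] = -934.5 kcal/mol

ΔHrxn = 22.9 kcal/mol

With combustion enthalpies, reactants minus products:
= [5·(-68.3) + 2·(-934.5)] − [2·(-463.0) + 1·(-1307.4)]
= 22.9 kcal/mol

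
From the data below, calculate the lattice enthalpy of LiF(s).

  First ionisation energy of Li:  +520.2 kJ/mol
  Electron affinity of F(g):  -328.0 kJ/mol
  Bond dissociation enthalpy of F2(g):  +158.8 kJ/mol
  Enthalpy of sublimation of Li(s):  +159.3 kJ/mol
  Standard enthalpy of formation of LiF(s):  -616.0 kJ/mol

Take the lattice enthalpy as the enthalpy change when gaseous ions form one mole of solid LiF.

U = -1046.9 kJ/mol

ΔHf° = 1·ΔHsub + 1·(ΣIE) + 1/2·D(F2) + 1·EA + U
-616.0 = 1·(+159.3) + 1·(+520.2) + 1/2·(+158.8) + 1·(-328.0) + U
U = -616.0 − (+430.9) = -1046.9 kJ/mol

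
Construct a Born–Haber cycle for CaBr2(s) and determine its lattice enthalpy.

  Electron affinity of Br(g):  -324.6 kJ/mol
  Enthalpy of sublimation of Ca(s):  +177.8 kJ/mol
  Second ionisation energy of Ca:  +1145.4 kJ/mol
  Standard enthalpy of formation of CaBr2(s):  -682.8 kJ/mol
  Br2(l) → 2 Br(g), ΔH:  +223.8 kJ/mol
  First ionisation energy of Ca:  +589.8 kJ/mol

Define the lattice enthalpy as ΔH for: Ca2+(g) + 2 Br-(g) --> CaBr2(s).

ΔHf° = 1·ΔHsub + 1·(ΣIE) + 1·D(Br2) + 2·EA + U
-682.8 = 1·(+177.8) + 1·(+1735.2) + 1·(+223.8) + 2·(-324.6) + U
U = -682.8 − (+1487.6) = -2170.4 kJ/mol

U = -2170.4 kJ/mol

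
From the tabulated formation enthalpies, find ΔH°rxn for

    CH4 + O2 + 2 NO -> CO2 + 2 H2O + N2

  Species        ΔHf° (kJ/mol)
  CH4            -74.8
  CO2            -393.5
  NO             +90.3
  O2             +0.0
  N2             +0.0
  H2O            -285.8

Products: 1·(-393.5) + 2·(-285.8) + 1·(+0.0) = -965.1
Reactants: 1·(-74.8) + 1·(+0.0) + 2·(+90.3) = +105.8
ΔH°rxn = (-965.1) − (+105.8) = -1070.9 kJ/mol

ΔH°rxn = -1070.9 kJ/mol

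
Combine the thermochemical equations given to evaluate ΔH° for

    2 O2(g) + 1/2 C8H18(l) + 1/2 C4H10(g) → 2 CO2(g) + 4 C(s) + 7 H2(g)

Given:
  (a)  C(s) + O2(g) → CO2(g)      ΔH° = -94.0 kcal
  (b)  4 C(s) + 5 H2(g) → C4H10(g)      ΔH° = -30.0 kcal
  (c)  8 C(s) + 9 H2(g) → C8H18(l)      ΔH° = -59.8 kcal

(a) × 2: (2)·(-94.0) = -188.0 kcal
(b) reversed and × 1/2: (-1/2)·(-30.0) = +15.0 kcal
(c) reversed and × 1/2: (-1/2)·(-59.8) = +29.9 kcal
Combining the equations, ΔH° = (2)·(-94.0) + (-1/2)·(-30.0) + (-1/2)·(-59.8) = -143.1 kcal

ΔH° = -143.1 kcal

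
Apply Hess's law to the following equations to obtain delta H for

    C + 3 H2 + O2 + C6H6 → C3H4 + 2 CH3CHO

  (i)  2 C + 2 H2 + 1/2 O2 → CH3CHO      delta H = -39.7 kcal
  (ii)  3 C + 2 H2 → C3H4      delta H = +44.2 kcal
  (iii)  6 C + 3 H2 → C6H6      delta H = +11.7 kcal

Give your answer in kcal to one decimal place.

(i) × 2 (scale by 2 for the 2 CH3CHO): (2)·(-39.7) = -79.4 kcal
(ii) as written (C3H4 already on the product side): +44.2 kcal
(iii) reversed (C6H6 must end up as a reactant): -11.7 kcal
Combining the equations, delta H = (2)·(-39.7) + (1)·(+44.2) + (-1)·(+11.7) = -46.9 kcal

delta H = -46.9 kcal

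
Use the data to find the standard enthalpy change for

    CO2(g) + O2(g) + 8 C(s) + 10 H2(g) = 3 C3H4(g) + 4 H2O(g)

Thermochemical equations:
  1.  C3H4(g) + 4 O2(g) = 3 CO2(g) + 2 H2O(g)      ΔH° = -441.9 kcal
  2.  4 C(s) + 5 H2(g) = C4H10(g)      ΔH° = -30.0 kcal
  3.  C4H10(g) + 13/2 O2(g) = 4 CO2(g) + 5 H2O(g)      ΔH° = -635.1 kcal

eq. 1 reversed and × 3: (-3)·(-441.9) = +1325.7 kcal
eq. 2 × 2: (2)·(-30.0) = -60.0 kcal
eq. 3 × 2: (2)·(-635.1) = -1270.2 kcal
Combining the equations, ΔH° = (+1325.7) + (-60.0) + (-1270.2) = -4.5 kcal

ΔH° = -4.5 kcal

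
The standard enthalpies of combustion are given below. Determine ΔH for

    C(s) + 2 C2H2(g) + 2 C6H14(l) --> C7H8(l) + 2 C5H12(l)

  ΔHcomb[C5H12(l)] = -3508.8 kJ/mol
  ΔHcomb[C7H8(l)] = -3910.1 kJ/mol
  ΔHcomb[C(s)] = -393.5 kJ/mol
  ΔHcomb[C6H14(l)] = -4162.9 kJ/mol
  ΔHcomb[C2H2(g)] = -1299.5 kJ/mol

With combustion enthalpies, reactants minus products:
= [1·(-393.5) + 2·(-1299.5) + 2·(-4162.9)] − [1·(-3910.1) + 2·(-3508.8)]
= -390.6 kJ/mol

ΔH = -390.6 kJ/mol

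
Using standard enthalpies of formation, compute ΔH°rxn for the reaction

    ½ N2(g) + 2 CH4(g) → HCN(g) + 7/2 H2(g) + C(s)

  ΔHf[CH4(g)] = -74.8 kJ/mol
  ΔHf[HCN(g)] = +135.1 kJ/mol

ΔH°rxn = 284.7 kJ/mol

Products: 1·(+135.1) + 7/2·(+0.0) + 1·(+0.0) = +135.1
Reactants: 1/2·(+0.0) + 2·(-74.8) = -149.6
ΔH°rxn = (+135.1) − (-149.6) = 284.7 kJ/mol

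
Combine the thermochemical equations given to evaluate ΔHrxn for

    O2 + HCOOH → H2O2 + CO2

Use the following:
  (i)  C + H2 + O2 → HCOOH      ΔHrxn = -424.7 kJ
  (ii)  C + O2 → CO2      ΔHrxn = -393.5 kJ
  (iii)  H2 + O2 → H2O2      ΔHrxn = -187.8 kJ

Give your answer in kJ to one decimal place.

(i) reversed: +424.7 kJ
(ii) as written: -393.5 kJ
(iii) as written: -187.8 kJ
ΔHrxn = (-1)·(-424.7) + (1)·(-393.5) + (1)·(-187.8) = -156.6 kJ

ΔHrxn = -156.6 kJ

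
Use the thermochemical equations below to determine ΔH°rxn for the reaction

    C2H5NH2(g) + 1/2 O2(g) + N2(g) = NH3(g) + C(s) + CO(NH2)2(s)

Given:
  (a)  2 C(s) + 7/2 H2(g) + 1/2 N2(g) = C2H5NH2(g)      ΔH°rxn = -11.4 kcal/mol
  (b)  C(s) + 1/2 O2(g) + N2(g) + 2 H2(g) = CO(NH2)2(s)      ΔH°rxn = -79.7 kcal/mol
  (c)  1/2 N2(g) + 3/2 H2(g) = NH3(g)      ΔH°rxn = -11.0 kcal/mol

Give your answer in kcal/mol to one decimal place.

ΔH°rxn = -79.3 kcal/mol

(a) reversed: +11.4 kcal/mol
(b) as written: -79.7 kcal/mol
(c) as written: -11.0 kcal/mol
ΔH°rxn = (-1)·(-11.4) + (1)·(-79.7) + (1)·(-11.0) = -79.3 kcal/mol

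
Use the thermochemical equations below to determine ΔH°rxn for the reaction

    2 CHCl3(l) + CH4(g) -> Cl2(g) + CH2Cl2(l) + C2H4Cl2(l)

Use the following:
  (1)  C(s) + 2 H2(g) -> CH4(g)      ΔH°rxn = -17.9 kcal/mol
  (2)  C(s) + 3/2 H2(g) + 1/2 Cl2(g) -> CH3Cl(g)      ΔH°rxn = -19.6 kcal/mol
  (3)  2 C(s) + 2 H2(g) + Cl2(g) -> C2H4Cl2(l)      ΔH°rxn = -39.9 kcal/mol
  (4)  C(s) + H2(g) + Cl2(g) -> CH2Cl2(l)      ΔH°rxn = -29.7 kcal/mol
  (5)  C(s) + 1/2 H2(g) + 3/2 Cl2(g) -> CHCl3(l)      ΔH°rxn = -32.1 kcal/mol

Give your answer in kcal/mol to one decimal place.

ΔH°rxn = 12.5 kcal/mol

(1) reversed: +17.9 kcal/mol
(2): not needed.
(3) as written: -39.9 kcal/mol
(4) as written: -29.7 kcal/mol
(5) reversed and × 2: (-2)·(-32.1) = +64.2 kcal/mol
By Hess's law, ΔH°rxn = (-1)·(-17.9) + (1)·(-39.9) + (1)·(-29.7) + (-2)·(-32.1) = 12.5 kcal/mol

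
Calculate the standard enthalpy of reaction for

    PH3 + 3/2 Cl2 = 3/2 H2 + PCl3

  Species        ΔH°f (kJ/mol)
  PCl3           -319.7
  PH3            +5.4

ΔH° = -325.1 kJ/mol

Products: 3/2·(+0.0) + 1·(-319.7) = -319.7
Reactants: 1·(+5.4) + 3/2·(+0.0) = +5.4
ΔH° = (-319.7) − (+5.4) = -325.1 kJ/mol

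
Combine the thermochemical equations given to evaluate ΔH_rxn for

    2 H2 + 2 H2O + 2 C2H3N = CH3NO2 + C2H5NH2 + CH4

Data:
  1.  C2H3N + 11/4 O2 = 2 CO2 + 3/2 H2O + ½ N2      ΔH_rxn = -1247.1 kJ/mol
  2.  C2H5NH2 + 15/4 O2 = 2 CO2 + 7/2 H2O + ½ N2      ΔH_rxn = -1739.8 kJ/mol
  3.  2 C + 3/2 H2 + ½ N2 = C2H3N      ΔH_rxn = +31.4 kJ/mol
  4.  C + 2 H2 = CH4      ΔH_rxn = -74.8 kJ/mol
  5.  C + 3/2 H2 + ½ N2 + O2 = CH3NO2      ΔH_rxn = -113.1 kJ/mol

ΔH_rxn = 273.4 kJ/mol

eq. 1 as written: -1247.1 kJ/mol
eq. 2 reversed: +1739.8 kJ/mol
eq. 3 reversed: -31.4 kJ/mol
eq. 4 as written: -74.8 kJ/mol
eq. 5 as written: -113.1 kJ/mol
ΔH_rxn = (-1247.1) + (+1739.8) + (-31.4) + (-74.8) + (-113.1) = 273.4 kJ/mol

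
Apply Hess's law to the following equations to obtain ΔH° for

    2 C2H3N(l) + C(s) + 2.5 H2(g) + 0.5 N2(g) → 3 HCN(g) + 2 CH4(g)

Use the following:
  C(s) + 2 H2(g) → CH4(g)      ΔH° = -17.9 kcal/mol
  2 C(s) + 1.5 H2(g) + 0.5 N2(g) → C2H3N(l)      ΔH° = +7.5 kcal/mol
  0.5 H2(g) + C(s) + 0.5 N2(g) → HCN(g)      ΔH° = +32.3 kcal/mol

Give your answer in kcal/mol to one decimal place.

equation 1 × 2: (2)·(-17.9) = -35.8 kcal/mol
equation 2 reversed and × 2: (-2)·(+7.5) = -15.0 kcal/mol
equation 3 × 3: (3)·(+32.3) = +96.9 kcal/mol
ΔH° = (-35.8) + (-15.0) + (+96.9) = 46.1 kcal/mol

ΔH° = 46.1 kcal/mol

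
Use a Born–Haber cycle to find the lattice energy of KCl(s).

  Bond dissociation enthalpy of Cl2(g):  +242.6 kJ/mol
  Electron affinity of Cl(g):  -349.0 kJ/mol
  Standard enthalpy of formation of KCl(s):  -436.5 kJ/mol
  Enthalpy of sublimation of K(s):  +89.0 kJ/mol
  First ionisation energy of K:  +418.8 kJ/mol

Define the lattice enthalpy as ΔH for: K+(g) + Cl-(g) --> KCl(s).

U = -716.6 kJ/mol

ΔHf° = 1·ΔHsub + 1·(ΣIE) + 1/2·D(Cl2) + 1·EA + U
-436.5 = 1·(+89.0) + 1·(+418.8) + 1/2·(+242.6) + 1·(-349.0) + U
U = -436.5 − (+280.1) = -716.6 kJ/mol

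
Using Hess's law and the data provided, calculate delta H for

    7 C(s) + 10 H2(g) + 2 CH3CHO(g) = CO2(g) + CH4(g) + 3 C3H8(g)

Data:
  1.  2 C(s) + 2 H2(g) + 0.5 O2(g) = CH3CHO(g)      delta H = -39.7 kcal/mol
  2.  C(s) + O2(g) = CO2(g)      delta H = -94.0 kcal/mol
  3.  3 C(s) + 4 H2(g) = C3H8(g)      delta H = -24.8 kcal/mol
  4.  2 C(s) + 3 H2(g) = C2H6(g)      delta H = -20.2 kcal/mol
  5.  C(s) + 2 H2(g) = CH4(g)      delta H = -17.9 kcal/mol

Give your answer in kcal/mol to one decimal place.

eq. 1 reversed and × 2 (CH3CHO(g) must end up as a reactant; ×2 to match 2 CH3CHO(g) in the target): (-2)·(-39.7) = +79.4 kcal/mol
eq. 2 as written (CO2(g) already on the product side): -94.0 kcal/mol
eq. 3 × 3 (scale by 3 for the 3 C3H8(g)): (3)·(-24.8) = -74.4 kcal/mol
eq. 4: not needed (C2H6(g) appears nowhere else).
eq. 5 as written (CH4(g) already on the product side): -17.9 kcal/mol
delta H = (+79.4) + (-94.0) + (-74.4) + (-17.9) = -106.9 kcal/mol

delta H = -106.9 kcal/mol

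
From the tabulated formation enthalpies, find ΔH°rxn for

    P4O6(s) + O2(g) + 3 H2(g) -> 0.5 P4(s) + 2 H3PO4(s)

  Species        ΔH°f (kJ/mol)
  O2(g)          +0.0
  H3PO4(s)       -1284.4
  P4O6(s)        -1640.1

ΔH°rxn = -928.7 kJ/mol

Products: 1/2·(+0.0) + 2·(-1284.4) = -2568.8
Reactants: 1·(-1640.1) + 1·(+0.0) + 3·(+0.0) = -1640.1
ΔH°rxn = (-2568.8) − (-1640.1) = -928.7 kJ/mol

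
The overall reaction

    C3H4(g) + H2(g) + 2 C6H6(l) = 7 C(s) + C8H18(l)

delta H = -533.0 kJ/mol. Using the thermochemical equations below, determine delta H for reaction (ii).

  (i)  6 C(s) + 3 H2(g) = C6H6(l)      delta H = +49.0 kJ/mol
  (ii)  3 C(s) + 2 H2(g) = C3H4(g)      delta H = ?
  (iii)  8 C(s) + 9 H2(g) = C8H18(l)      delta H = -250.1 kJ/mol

(i) reversed and × 2 (C6H6(l) must end up as a reactant; ×2 to match 2 C6H6(l) in the target): (-2)·(+49.0) = -98.0 kJ/mol
(ii) reversed (C3H4(g) must end up as a reactant): contributes −x
(iii) as written (C8H18(l) already on the product side): -250.1 kJ/mol
-533.0 = (-98.0) + (-250.1) − x
x = (-533.0 − (-348.1)) / (-1) = 184.9 kJ/mol

delta H = 184.9 kJ/mol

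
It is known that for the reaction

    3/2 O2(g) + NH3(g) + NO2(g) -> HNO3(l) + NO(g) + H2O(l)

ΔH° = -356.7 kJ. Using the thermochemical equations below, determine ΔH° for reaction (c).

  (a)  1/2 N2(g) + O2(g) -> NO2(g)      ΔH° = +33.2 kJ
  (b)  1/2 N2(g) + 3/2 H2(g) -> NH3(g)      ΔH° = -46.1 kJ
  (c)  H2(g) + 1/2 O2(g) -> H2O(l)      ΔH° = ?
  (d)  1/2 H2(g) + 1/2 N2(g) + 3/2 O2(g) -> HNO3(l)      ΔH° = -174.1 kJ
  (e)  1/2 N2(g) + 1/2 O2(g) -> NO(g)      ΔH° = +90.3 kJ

(a) reversed (reverse to put NO2(g) on the reactant side): -33.2 kJ
(b) reversed (NH3(g) must end up as a reactant): +46.1 kJ
(c) as written (H2O(l) already on the product side): contributes x
(d) as written (HNO3(l) already on the product side): -174.1 kJ
(e) as written (NO(g) already on the product side): +90.3 kJ
-356.7 = (-33.2) + (+46.1) + (-174.1) + (+90.3) + x
x = (-356.7 − (-70.9)) / (1) = -285.8 kJ

ΔH° = -285.8 kJ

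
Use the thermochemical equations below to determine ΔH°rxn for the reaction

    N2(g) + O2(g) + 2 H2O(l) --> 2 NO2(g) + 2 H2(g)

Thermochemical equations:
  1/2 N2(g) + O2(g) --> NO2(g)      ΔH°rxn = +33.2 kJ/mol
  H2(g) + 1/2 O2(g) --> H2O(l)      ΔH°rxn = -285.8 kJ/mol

equation 1 × 2 (scale by 2 for the 2 NO2(g)): (2)·(+33.2) = +66.4 kJ/mol
equation 2 reversed and × 2 (reverse to put H2O(l) on the reactant side; scale by 2 for the 2 H2O(l)): (-2)·(-285.8) = +571.6 kJ/mol
ΔH°rxn = (+66.4) + (+571.6) = 638.0 kJ/mol

ΔH°rxn = 638.0 kJ/mol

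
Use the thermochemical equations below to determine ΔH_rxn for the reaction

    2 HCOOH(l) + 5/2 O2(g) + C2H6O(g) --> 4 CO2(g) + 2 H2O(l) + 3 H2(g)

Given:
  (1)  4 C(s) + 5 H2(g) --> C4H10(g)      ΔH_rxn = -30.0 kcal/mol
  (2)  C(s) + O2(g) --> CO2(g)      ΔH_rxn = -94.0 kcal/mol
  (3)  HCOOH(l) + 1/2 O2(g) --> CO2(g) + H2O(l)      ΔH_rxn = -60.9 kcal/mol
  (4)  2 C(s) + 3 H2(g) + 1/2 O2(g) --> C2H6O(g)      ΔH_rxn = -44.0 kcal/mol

(1): not needed (C4H10(g) appears nowhere else).
(2) × 2: (2)·(-94.0) = -188.0 kcal/mol
(3) × 2 (scale by 2 for the 2 HCOOH(l)): (2)·(-60.9) = -121.8 kcal/mol
(4) reversed (reverse to put C2H6O(g) on the reactant side): +44.0 kcal/mol
ΔH_rxn = (2)·(-94.0) + (2)·(-60.9) + (-1)·(-44.0) = -265.8 kcal/mol

ΔH_rxn = -265.8 kcal/mol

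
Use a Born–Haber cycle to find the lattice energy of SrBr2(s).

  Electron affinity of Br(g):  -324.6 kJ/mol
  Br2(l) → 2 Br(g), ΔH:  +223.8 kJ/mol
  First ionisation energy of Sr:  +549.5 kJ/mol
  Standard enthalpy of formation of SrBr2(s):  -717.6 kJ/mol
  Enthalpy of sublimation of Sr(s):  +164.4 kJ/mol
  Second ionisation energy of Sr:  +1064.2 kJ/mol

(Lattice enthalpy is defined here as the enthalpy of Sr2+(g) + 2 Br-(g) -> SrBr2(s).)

U = -2070.3 kJ/mol

ΔHf° = 1·ΔHsub + 1·(ΣIE) + 1·D(Br2) + 2·EA + U
-717.6 = 1·(+164.4) + 1·(+1613.7) + 1·(+223.8) + 2·(-324.6) + U
U = -717.6 − (+1352.7) = -2070.3 kJ/mol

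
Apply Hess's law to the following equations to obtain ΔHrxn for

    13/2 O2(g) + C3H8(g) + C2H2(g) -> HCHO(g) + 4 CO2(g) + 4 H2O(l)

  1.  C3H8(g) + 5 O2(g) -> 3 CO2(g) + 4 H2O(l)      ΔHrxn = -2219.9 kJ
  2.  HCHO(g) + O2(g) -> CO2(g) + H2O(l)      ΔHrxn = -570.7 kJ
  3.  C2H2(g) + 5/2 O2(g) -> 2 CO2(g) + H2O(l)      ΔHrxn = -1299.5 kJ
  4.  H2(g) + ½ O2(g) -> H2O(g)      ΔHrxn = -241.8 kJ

ΔHrxn = -2948.7 kJ

eq. 1 as written (C3H8(g) already on the reactant side): -2219.9 kJ
eq. 2 reversed (HCHO(g) must end up as a product): +570.7 kJ
eq. 3 as written (C2H2(g) already on the reactant side): -1299.5 kJ
eq. 4: not needed (H2O(g) appears nowhere else).
ΔHrxn = (-2219.9) + (+570.7) + (-1299.5) = -2948.7 kJ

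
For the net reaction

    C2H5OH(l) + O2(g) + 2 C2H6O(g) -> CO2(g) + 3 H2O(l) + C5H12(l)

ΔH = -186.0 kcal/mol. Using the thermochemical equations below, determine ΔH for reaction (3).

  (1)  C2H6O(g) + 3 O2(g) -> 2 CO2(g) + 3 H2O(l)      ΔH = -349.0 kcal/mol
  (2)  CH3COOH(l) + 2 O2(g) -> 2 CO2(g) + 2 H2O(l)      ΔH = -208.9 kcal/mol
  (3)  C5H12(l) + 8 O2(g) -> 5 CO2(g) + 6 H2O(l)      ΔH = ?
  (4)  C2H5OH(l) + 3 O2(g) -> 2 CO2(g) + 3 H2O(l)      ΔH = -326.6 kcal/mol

ΔH = -838.6 kcal/mol

(1) × 2: (2)·(-349.0) = -698.0 kcal/mol
(2): not needed.
(3) reversed: contributes −x
(4) as written: -326.6 kcal/mol
-186.0 = (-698.0) + (-326.6) − x
x = (-186.0 − (-1024.6)) / (-1) = -838.6 kcal/mol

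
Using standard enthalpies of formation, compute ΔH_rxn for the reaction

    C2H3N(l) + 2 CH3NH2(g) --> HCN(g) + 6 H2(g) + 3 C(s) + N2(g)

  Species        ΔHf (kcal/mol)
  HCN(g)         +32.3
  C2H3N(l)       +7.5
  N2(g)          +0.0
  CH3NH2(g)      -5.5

ΔH_rxn = 35.8 kcal/mol

Products: 1·(+32.3) + 6·(+0.0) + 3·(+0.0) + 1·(+0.0) = +32.3
Reactants: 1·(+7.5) + 2·(-5.5) = -3.5
ΔH_rxn = (+32.3) − (-3.5) = 35.8 kcal/mol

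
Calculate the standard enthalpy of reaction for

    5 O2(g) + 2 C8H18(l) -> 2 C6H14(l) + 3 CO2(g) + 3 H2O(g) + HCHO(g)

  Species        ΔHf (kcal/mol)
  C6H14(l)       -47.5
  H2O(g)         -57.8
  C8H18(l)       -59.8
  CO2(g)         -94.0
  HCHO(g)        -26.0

Products: 2·(-47.5) + 3·(-94.0) + 3·(-57.8) + 1·(-26.0) = -576.4
Reactants: 5·(+0.0) + 2·(-59.8) = -119.6
ΔHrxn = (-576.4) − (-119.6) = -456.8 kcal/mol

ΔHrxn = -456.8 kcal/mol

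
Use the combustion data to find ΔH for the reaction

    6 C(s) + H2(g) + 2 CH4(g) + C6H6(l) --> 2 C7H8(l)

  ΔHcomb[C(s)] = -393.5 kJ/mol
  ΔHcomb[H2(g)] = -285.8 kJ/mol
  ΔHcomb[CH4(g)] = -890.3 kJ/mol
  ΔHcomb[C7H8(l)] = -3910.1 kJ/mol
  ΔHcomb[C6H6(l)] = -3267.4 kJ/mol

ΔH = 125.4 kJ/mol

Using ΔH = Σ nΔHc°(reactants) − Σ nΔHc°(products):
= [6·(-393.5) + 1·(-285.8) + 2·(-890.3) + 1·(-3267.4)] − [2·(-3910.1)]
= 125.4 kJ/mol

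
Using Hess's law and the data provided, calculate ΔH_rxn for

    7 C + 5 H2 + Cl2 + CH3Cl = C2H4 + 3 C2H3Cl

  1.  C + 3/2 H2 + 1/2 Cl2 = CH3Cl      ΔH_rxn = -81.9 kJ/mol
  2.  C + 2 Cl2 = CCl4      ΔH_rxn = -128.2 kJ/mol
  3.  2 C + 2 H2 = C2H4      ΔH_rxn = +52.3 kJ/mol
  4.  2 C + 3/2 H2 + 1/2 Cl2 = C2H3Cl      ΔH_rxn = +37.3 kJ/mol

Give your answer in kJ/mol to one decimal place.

ΔH_rxn = 246.1 kJ/mol

eq. 1 reversed: +81.9 kJ/mol
eq. 2: not needed.
eq. 3 as written: +52.3 kJ/mol
eq. 4 × 3: (3)·(+37.3) = +111.9 kJ/mol
Combining the equations, ΔH_rxn = (-1)·(-81.9) + (1)·(+52.3) + (3)·(+37.3) = 246.1 kJ/mol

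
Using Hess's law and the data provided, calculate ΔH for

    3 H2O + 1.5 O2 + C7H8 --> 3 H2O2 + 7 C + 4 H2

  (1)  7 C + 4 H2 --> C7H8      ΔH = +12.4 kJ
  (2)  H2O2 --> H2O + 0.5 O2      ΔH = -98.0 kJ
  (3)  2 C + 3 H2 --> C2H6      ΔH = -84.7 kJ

ΔH = 281.6 kJ

(1) reversed: -12.4 kJ
(2) reversed and × 3: (-3)·(-98.0) = +294.0 kJ
(3): not needed.
ΔH = (-12.4) + (+294.0) = 281.6 kJ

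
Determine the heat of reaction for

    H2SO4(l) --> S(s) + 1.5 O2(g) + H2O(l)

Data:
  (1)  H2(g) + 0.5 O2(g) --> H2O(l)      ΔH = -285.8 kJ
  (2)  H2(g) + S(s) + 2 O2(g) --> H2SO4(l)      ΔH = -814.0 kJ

ΔH = 528.2 kJ

(1) as written (H2O(l) already on the product side): -285.8 kJ
(2) reversed (H2SO4(l) must end up as a reactant): +814.0 kJ
Summing the manipulated equations, ΔH = (-285.8) + (+814.0) = 528.2 kJ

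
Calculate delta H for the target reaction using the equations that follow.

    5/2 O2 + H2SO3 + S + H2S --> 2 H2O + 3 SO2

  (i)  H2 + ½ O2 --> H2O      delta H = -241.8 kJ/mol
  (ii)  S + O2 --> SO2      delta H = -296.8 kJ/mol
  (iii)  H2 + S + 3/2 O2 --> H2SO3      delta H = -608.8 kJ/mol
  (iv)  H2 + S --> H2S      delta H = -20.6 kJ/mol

delta H = -744.6 kJ/mol

(i) × 2 (×2 to match 2 H2O in the target): (2)·(-241.8) = -483.6 kJ/mol
(ii) × 3 (×3 to match 3 SO2 in the target): (3)·(-296.8) = -890.4 kJ/mol
(iii) reversed (reverse to put H2SO3 on the reactant side): +608.8 kJ/mol
(iv) reversed (reverse to put H2S on the reactant side): +20.6 kJ/mol
By Hess's law, delta H = (-483.6) + (-890.4) + (+608.8) + (+20.6) = -744.6 kJ/mol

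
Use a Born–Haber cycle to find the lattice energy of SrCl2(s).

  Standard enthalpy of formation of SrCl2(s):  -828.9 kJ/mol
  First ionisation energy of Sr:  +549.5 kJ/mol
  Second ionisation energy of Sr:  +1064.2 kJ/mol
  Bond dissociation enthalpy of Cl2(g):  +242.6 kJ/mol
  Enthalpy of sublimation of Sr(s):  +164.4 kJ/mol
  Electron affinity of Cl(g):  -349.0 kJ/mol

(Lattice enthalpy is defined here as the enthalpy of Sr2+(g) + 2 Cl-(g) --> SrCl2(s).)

U = -2151.6 kJ/mol

ΔHf° = 1·ΔHsub + 1·(ΣIE) + 1·D(Cl2) + 2·EA + U
-828.9 = 1·(+164.4) + 1·(+1613.7) + 1·(+242.6) + 2·(-349.0) + U
U = -828.9 − (+1322.7) = -2151.6 kJ/mol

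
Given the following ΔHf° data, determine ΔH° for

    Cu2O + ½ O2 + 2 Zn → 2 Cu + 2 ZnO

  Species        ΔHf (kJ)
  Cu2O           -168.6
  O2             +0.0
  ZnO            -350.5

ΔH° = -532.4 kJ

ΔH°rxn = Σ nΔHf°(products) − Σ nΔHf°(reactants).
Products: 2·(+0.0) + 2·(-350.5) = -701.0
Reactants: 1·(-168.6) + 1/2·(+0.0) + 2·(+0.0) = -168.6
ΔH° = (-701.0) − (-168.6) = -532.4 kJ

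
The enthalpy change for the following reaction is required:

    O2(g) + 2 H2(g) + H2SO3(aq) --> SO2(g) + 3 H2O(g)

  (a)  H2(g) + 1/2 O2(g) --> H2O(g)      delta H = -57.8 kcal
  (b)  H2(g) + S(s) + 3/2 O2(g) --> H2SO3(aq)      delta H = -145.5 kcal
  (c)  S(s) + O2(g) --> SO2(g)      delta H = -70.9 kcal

delta H = -98.8 kcal

(a) × 3: (3)·(-57.8) = -173.4 kcal
(b) reversed: +145.5 kcal
(c) as written: -70.9 kcal
delta H = (3)·(-57.8) + (-1)·(-145.5) + (1)·(-70.9) = -98.8 kcal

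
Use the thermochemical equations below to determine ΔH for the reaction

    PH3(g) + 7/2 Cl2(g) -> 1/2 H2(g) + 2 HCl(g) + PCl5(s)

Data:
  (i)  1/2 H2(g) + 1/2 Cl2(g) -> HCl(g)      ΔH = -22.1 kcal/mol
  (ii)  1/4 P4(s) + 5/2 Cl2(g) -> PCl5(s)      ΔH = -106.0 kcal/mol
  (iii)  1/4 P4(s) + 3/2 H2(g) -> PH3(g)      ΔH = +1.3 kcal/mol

ΔH = -151.5 kcal/mol

(i) × 2 (×2 to match 2 HCl(g) in the target): (2)·(-22.1) = -44.2 kcal/mol
(ii) as written (PCl5(s) already on the product side): -106.0 kcal/mol
(iii) reversed (reverse to put PH3(g) on the reactant side): -1.3 kcal/mol
ΔH = (-44.2) + (-106.0) + (-1.3) = -151.5 kcal/mol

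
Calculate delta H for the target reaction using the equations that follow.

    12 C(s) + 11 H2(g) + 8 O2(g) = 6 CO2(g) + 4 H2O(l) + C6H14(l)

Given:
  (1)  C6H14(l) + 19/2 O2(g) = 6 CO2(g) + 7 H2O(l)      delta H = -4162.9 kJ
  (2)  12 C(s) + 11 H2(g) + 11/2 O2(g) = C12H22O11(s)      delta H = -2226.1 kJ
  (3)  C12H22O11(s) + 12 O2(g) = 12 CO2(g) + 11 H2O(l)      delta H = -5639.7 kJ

(1) reversed: +4162.9 kJ
(2) as written: -2226.1 kJ
(3) as written: -5639.7 kJ
Since enthalpy is a state function, delta H = (+4162.9) + (-2226.1) + (-5639.7) = -3702.9 kJ

delta H = -3702.9 kJ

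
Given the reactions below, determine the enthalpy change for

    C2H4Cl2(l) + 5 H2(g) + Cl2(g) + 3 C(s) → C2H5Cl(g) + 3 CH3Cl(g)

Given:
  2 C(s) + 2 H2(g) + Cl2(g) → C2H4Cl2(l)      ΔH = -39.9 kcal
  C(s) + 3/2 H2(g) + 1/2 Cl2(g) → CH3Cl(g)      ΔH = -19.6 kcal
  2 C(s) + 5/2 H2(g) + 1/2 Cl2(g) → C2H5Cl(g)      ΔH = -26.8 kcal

equation 1 reversed (reverse to put C2H4Cl2(l) on the reactant side): +39.9 kcal
equation 2 × 3 (scale by 3 for the 3 CH3Cl(g)): (3)·(-19.6) = -58.8 kcal
equation 3 as written (C2H5Cl(g) already on the product side): -26.8 kcal
ΔH = (-1)·(-39.9) + (3)·(-19.6) + (1)·(-26.8) = -45.7 kcal

ΔH = -45.7 kcal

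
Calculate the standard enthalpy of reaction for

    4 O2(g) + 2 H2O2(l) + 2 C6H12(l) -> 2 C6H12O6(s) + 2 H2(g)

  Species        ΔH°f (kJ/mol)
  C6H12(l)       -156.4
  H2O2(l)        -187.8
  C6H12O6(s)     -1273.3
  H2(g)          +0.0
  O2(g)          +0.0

ΔH°rxn = Σ nΔHf°(products) − Σ nΔHf°(reactants).
Products: 2·(-1273.3) + 2·(+0.0) = -2546.6
Reactants: 4·(+0.0) + 2·(-187.8) + 2·(-156.4) = -688.4
ΔH_rxn = (-2546.6) − (-688.4) = -1858.2 kJ/mol

ΔH_rxn = -1858.2 kJ/mol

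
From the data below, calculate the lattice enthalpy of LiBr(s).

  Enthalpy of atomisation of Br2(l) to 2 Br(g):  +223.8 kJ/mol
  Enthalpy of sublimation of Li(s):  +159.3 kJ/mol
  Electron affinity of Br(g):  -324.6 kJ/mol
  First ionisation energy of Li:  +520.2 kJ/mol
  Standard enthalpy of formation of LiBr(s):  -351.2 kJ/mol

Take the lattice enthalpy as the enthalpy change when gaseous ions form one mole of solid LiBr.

ΔHf° = 1·ΔHsub + 1·(ΣIE) + 1/2·D(Br2) + 1·EA + U
-351.2 = 1·(+159.3) + 1·(+520.2) + 1/2·(+223.8) + 1·(-324.6) + U
U = -351.2 − (+466.8) = -818.0 kJ/mol

U = -818.0 kJ/mol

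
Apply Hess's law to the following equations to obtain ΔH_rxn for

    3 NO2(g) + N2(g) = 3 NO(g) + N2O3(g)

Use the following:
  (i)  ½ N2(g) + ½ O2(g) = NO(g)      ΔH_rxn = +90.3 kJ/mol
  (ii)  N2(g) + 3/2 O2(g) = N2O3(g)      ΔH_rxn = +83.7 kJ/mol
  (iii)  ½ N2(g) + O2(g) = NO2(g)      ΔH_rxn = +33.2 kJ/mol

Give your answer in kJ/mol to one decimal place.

(i) × 3 (scale by 3 for the 3 NO(g)): (3)·(+90.3) = +270.9 kJ/mol
(ii) as written (N2O3(g) already on the product side): +83.7 kJ/mol
(iii) reversed and × 3 (reverse to put NO2(g) on the reactant side; ×3 to match 3 NO2(g) in the target): (-3)·(+33.2) = -99.6 kJ/mol
Summing the manipulated equations, ΔH_rxn = (3)·(+90.3) + (1)·(+83.7) + (-3)·(+33.2) = 255.0 kJ/mol

ΔH_rxn = 255.0 kJ/mol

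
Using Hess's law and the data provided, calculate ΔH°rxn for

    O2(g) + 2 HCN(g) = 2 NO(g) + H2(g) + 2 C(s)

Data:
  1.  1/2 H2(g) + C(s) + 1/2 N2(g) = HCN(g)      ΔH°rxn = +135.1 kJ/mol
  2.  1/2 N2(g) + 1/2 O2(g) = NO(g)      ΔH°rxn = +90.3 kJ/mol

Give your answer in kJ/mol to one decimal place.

eq. 1 reversed and × 2 (HCN(g) must end up as a reactant; scale by 2 for the 2 HCN(g)): (-2)·(+135.1) = -270.2 kJ/mol
eq. 2 × 2 (×2 to match 2 NO(g) in the target): (2)·(+90.3) = +180.6 kJ/mol
ΔH°rxn = (-2)·(+135.1) + (2)·(+90.3) = -89.6 kJ/mol

ΔH°rxn = -89.6 kJ/mol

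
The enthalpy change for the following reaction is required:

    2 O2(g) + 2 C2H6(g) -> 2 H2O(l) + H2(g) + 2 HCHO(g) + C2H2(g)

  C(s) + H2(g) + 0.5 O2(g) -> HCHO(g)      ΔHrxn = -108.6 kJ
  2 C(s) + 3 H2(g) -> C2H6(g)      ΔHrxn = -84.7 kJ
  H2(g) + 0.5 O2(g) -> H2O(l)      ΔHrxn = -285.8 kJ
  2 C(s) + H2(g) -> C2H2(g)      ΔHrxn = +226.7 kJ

equation 1 × 2: (2)·(-108.6) = -217.2 kJ
equation 2 reversed and × 2: (-2)·(-84.7) = +169.4 kJ
equation 3 × 2: (2)·(-285.8) = -571.6 kJ
equation 4 as written: +226.7 kJ
Combining the equations, ΔHrxn = (-217.2) + (+169.4) + (-571.6) + (+226.7) = -392.7 kJ

ΔHrxn = -392.7 kJ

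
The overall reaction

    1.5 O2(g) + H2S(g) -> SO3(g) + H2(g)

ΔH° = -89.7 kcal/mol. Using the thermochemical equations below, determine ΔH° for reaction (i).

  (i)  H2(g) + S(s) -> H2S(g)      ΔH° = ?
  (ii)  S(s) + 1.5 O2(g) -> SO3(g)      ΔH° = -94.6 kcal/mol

(i) reversed: contributes −x
(ii) as written: -94.6 kcal/mol
-89.7 = (-94.6) − x
x = (-89.7 − (-94.6)) / (-1) = -4.9 kcal/mol

ΔH° = -4.9 kcal/mol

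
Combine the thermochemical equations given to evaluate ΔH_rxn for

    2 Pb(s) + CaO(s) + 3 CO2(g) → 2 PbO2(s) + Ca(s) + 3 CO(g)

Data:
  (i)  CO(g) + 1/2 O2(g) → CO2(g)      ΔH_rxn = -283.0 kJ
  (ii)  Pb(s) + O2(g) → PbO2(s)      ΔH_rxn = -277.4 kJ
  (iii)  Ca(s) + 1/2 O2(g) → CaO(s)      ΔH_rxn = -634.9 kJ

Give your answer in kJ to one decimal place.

ΔH_rxn = 929.1 kJ

(i) reversed and × 3 (reverse to put CO(g) on the product side; scale by 3 for the 3 CO(g)): (-3)·(-283.0) = +849.0 kJ
(ii) × 2 (×2 to match 2 PbO2(s) in the target): (2)·(-277.4) = -554.8 kJ
(iii) reversed (CaO(s) must end up as a reactant): +634.9 kJ
Since enthalpy is a state function, ΔH_rxn = (-3)·(-283.0) + (2)·(-277.4) + (-1)·(-634.9) = 929.1 kJ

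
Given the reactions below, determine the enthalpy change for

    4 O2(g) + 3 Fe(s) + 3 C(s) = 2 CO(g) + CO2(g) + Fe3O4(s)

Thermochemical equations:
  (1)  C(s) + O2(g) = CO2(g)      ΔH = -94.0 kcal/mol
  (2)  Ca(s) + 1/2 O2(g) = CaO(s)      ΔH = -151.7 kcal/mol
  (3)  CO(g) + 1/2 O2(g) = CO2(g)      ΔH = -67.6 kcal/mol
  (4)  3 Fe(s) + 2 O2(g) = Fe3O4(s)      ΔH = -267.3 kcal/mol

(1) × 3 (scale by 3 for the 3 C(s)): (3)·(-94.0) = -282.0 kcal/mol
(2): not needed (Ca(s) appears nowhere else).
(3) reversed and × 2 (reverse to put CO(g) on the product side; ×2 to match 2 CO(g) in the target): (-2)·(-67.6) = +135.2 kcal/mol
(4) as written (Fe3O4(s) already on the product side): -267.3 kcal/mol
ΔH = (-282.0) + (+135.2) + (-267.3) = -414.1 kcal/mol

ΔH = -414.1 kcal/mol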